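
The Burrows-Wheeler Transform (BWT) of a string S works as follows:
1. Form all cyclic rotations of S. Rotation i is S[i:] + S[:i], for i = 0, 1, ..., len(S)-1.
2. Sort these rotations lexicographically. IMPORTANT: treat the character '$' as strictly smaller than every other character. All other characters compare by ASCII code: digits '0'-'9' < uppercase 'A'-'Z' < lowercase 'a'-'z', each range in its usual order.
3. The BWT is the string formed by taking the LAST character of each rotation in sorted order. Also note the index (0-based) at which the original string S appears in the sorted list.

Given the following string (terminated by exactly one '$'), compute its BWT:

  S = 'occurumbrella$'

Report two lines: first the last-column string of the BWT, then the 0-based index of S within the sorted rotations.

Answer: almocrleu$burc
9

Derivation:
All 14 rotations (rotation i = S[i:]+S[:i]):
  rot[0] = occurumbrella$
  rot[1] = ccurumbrella$o
  rot[2] = curumbrella$oc
  rot[3] = urumbrella$occ
  rot[4] = rumbrella$occu
  rot[5] = umbrella$occur
  rot[6] = mbrella$occuru
  rot[7] = brella$occurum
  rot[8] = rella$occurumb
  rot[9] = ella$occurumbr
  rot[10] = lla$occurumbre
  rot[11] = la$occurumbrel
  rot[12] = a$occurumbrell
  rot[13] = $occurumbrella
Sorted (with $ < everything):
  sorted[0] = $occurumbrella  (last char: 'a')
  sorted[1] = a$occurumbrell  (last char: 'l')
  sorted[2] = brella$occurum  (last char: 'm')
  sorted[3] = ccurumbrella$o  (last char: 'o')
  sorted[4] = curumbrella$oc  (last char: 'c')
  sorted[5] = ella$occurumbr  (last char: 'r')
  sorted[6] = la$occurumbrel  (last char: 'l')
  sorted[7] = lla$occurumbre  (last char: 'e')
  sorted[8] = mbrella$occuru  (last char: 'u')
  sorted[9] = occurumbrella$  (last char: '$')
  sorted[10] = rella$occurumb  (last char: 'b')
  sorted[11] = rumbrella$occu  (last char: 'u')
  sorted[12] = umbrella$occur  (last char: 'r')
  sorted[13] = urumbrella$occ  (last char: 'c')
Last column: almocrleu$burc
Original string S is at sorted index 9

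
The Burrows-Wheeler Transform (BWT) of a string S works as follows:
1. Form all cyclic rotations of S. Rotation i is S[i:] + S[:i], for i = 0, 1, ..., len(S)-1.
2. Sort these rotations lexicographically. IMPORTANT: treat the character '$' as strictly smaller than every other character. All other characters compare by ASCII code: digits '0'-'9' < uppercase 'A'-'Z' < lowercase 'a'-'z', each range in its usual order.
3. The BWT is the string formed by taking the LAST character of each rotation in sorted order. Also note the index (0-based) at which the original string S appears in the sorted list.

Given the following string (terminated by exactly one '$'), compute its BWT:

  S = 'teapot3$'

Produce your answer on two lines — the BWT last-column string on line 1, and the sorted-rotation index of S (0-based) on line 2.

Answer: 3tetpao$
7

Derivation:
All 8 rotations (rotation i = S[i:]+S[:i]):
  rot[0] = teapot3$
  rot[1] = eapot3$t
  rot[2] = apot3$te
  rot[3] = pot3$tea
  rot[4] = ot3$teap
  rot[5] = t3$teapo
  rot[6] = 3$teapot
  rot[7] = $teapot3
Sorted (with $ < everything):
  sorted[0] = $teapot3  (last char: '3')
  sorted[1] = 3$teapot  (last char: 't')
  sorted[2] = apot3$te  (last char: 'e')
  sorted[3] = eapot3$t  (last char: 't')
  sorted[4] = ot3$teap  (last char: 'p')
  sorted[5] = pot3$tea  (last char: 'a')
  sorted[6] = t3$teapo  (last char: 'o')
  sorted[7] = teapot3$  (last char: '$')
Last column: 3tetpao$
Original string S is at sorted index 7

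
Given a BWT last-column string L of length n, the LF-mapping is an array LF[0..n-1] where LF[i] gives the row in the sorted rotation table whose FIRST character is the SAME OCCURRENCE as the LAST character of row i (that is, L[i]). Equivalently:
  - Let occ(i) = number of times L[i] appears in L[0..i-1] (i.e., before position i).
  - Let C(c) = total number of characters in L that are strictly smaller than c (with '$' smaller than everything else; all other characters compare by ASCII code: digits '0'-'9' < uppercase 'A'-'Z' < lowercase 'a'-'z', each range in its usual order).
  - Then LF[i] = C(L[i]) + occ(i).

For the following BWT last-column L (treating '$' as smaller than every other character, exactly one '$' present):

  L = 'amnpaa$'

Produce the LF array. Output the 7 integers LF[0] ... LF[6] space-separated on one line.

Char counts: '$':1, 'a':3, 'm':1, 'n':1, 'p':1
C (first-col start): C('$')=0, C('a')=1, C('m')=4, C('n')=5, C('p')=6
L[0]='a': occ=0, LF[0]=C('a')+0=1+0=1
L[1]='m': occ=0, LF[1]=C('m')+0=4+0=4
L[2]='n': occ=0, LF[2]=C('n')+0=5+0=5
L[3]='p': occ=0, LF[3]=C('p')+0=6+0=6
L[4]='a': occ=1, LF[4]=C('a')+1=1+1=2
L[5]='a': occ=2, LF[5]=C('a')+2=1+2=3
L[6]='$': occ=0, LF[6]=C('$')+0=0+0=0

Answer: 1 4 5 6 2 3 0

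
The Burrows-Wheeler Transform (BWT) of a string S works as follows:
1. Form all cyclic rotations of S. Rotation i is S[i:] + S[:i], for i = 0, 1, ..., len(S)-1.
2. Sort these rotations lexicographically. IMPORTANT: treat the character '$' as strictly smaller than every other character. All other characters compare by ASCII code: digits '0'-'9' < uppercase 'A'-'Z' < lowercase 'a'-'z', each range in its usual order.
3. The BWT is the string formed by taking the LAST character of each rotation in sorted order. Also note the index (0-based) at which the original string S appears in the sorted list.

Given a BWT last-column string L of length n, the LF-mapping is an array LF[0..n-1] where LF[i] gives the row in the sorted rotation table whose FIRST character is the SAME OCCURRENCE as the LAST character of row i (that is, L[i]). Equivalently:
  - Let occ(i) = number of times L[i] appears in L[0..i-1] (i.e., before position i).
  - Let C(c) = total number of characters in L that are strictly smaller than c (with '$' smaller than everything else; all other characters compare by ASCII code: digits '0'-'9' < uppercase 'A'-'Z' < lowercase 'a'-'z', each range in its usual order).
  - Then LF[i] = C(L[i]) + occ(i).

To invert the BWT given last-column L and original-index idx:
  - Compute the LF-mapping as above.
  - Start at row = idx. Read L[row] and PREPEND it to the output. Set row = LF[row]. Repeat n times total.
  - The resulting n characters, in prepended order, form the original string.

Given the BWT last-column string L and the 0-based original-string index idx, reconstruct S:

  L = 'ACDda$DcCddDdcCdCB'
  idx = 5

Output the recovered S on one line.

LF mapping: 1 3 7 13 10 0 8 11 4 14 15 9 16 12 5 17 6 2
Walk LF starting at row 5, prepending L[row]:
  step 1: row=5, L[5]='$', prepend. Next row=LF[5]=0
  step 2: row=0, L[0]='A', prepend. Next row=LF[0]=1
  step 3: row=1, L[1]='C', prepend. Next row=LF[1]=3
  step 4: row=3, L[3]='d', prepend. Next row=LF[3]=13
  step 5: row=13, L[13]='c', prepend. Next row=LF[13]=12
  step 6: row=12, L[12]='d', prepend. Next row=LF[12]=16
  step 7: row=16, L[16]='C', prepend. Next row=LF[16]=6
  step 8: row=6, L[6]='D', prepend. Next row=LF[6]=8
  step 9: row=8, L[8]='C', prepend. Next row=LF[8]=4
  step 10: row=4, L[4]='a', prepend. Next row=LF[4]=10
  step 11: row=10, L[10]='d', prepend. Next row=LF[10]=15
  step 12: row=15, L[15]='d', prepend. Next row=LF[15]=17
  step 13: row=17, L[17]='B', prepend. Next row=LF[17]=2
  step 14: row=2, L[2]='D', prepend. Next row=LF[2]=7
  step 15: row=7, L[7]='c', prepend. Next row=LF[7]=11
  step 16: row=11, L[11]='D', prepend. Next row=LF[11]=9
  step 17: row=9, L[9]='d', prepend. Next row=LF[9]=14
  step 18: row=14, L[14]='C', prepend. Next row=LF[14]=5
Reversed output: CdDcDBddaCDCdcdCA$

Answer: CdDcDBddaCDCdcdCA$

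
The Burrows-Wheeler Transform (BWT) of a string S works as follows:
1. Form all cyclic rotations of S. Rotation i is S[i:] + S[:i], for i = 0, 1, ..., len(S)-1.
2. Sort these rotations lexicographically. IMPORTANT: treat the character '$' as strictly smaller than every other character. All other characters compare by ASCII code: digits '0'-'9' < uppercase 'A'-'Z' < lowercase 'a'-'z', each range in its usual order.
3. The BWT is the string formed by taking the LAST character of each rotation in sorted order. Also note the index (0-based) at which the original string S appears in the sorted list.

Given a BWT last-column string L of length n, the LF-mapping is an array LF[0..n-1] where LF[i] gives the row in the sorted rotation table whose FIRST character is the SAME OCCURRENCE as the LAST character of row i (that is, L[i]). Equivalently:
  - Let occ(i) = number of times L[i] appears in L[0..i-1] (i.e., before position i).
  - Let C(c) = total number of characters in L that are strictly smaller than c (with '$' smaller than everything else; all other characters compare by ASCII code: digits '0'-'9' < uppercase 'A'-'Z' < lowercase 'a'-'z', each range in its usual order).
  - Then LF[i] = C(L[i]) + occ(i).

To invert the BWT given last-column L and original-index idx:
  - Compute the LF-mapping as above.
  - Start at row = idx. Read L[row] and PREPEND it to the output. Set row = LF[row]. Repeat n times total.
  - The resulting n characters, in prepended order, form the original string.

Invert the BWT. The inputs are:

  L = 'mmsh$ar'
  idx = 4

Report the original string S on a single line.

LF mapping: 3 4 6 2 0 1 5
Walk LF starting at row 4, prepending L[row]:
  step 1: row=4, L[4]='$', prepend. Next row=LF[4]=0
  step 2: row=0, L[0]='m', prepend. Next row=LF[0]=3
  step 3: row=3, L[3]='h', prepend. Next row=LF[3]=2
  step 4: row=2, L[2]='s', prepend. Next row=LF[2]=6
  step 5: row=6, L[6]='r', prepend. Next row=LF[6]=5
  step 6: row=5, L[5]='a', prepend. Next row=LF[5]=1
  step 7: row=1, L[1]='m', prepend. Next row=LF[1]=4
Reversed output: marshm$

Answer: marshm$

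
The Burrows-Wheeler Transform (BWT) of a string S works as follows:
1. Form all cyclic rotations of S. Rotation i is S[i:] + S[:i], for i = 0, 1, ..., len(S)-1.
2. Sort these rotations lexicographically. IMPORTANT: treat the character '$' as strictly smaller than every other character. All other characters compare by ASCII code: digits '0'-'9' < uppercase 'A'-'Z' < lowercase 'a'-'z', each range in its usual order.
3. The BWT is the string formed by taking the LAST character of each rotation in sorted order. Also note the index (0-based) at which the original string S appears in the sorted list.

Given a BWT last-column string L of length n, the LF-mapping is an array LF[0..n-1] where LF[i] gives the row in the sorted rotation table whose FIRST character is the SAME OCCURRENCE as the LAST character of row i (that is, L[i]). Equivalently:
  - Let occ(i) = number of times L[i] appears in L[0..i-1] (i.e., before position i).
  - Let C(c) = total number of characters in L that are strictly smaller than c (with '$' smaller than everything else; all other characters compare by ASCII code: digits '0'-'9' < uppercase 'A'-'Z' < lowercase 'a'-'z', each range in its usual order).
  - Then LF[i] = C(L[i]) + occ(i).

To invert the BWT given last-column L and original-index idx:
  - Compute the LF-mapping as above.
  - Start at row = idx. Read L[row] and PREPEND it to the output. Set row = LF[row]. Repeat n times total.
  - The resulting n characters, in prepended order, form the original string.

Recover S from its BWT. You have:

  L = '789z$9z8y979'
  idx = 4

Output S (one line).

Answer: 89y9z997z87$

Derivation:
LF mapping: 1 3 5 10 0 6 11 4 9 7 2 8
Walk LF starting at row 4, prepending L[row]:
  step 1: row=4, L[4]='$', prepend. Next row=LF[4]=0
  step 2: row=0, L[0]='7', prepend. Next row=LF[0]=1
  step 3: row=1, L[1]='8', prepend. Next row=LF[1]=3
  step 4: row=3, L[3]='z', prepend. Next row=LF[3]=10
  step 5: row=10, L[10]='7', prepend. Next row=LF[10]=2
  step 6: row=2, L[2]='9', prepend. Next row=LF[2]=5
  step 7: row=5, L[5]='9', prepend. Next row=LF[5]=6
  step 8: row=6, L[6]='z', prepend. Next row=LF[6]=11
  step 9: row=11, L[11]='9', prepend. Next row=LF[11]=8
  step 10: row=8, L[8]='y', prepend. Next row=LF[8]=9
  step 11: row=9, L[9]='9', prepend. Next row=LF[9]=7
  step 12: row=7, L[7]='8', prepend. Next row=LF[7]=4
Reversed output: 89y9z997z87$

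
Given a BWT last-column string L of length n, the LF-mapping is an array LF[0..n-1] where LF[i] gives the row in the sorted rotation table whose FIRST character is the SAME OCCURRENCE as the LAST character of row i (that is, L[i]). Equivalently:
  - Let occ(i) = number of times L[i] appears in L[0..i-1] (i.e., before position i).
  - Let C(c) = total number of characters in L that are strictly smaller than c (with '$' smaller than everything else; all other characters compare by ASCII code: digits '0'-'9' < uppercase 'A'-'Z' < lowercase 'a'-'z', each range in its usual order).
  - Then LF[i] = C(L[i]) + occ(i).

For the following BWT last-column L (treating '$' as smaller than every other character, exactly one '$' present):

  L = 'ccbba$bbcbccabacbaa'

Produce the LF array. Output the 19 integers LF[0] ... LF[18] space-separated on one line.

Answer: 13 14 6 7 1 0 8 9 15 10 16 17 2 11 3 18 12 4 5

Derivation:
Char counts: '$':1, 'a':5, 'b':7, 'c':6
C (first-col start): C('$')=0, C('a')=1, C('b')=6, C('c')=13
L[0]='c': occ=0, LF[0]=C('c')+0=13+0=13
L[1]='c': occ=1, LF[1]=C('c')+1=13+1=14
L[2]='b': occ=0, LF[2]=C('b')+0=6+0=6
L[3]='b': occ=1, LF[3]=C('b')+1=6+1=7
L[4]='a': occ=0, LF[4]=C('a')+0=1+0=1
L[5]='$': occ=0, LF[5]=C('$')+0=0+0=0
L[6]='b': occ=2, LF[6]=C('b')+2=6+2=8
L[7]='b': occ=3, LF[7]=C('b')+3=6+3=9
L[8]='c': occ=2, LF[8]=C('c')+2=13+2=15
L[9]='b': occ=4, LF[9]=C('b')+4=6+4=10
L[10]='c': occ=3, LF[10]=C('c')+3=13+3=16
L[11]='c': occ=4, LF[11]=C('c')+4=13+4=17
L[12]='a': occ=1, LF[12]=C('a')+1=1+1=2
L[13]='b': occ=5, LF[13]=C('b')+5=6+5=11
L[14]='a': occ=2, LF[14]=C('a')+2=1+2=3
L[15]='c': occ=5, LF[15]=C('c')+5=13+5=18
L[16]='b': occ=6, LF[16]=C('b')+6=6+6=12
L[17]='a': occ=3, LF[17]=C('a')+3=1+3=4
L[18]='a': occ=4, LF[18]=C('a')+4=1+4=5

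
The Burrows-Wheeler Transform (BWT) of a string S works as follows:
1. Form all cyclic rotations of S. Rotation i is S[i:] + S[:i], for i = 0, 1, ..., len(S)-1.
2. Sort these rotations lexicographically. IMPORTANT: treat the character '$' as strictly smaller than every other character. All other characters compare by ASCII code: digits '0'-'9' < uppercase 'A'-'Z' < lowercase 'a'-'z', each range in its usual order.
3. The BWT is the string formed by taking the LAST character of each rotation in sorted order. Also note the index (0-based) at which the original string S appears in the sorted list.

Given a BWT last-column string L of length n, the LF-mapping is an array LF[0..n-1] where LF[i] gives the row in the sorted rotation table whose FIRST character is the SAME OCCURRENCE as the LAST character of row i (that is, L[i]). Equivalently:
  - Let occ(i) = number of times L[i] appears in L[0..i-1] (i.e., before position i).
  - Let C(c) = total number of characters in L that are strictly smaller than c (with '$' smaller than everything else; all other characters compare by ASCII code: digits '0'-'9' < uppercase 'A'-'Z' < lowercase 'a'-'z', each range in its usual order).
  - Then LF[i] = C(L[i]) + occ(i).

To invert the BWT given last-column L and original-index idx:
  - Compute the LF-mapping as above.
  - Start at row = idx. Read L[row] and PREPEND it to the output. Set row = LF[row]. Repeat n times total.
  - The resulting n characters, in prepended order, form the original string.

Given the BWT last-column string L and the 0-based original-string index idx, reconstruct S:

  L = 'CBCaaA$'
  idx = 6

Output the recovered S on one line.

LF mapping: 3 2 4 5 6 1 0
Walk LF starting at row 6, prepending L[row]:
  step 1: row=6, L[6]='$', prepend. Next row=LF[6]=0
  step 2: row=0, L[0]='C', prepend. Next row=LF[0]=3
  step 3: row=3, L[3]='a', prepend. Next row=LF[3]=5
  step 4: row=5, L[5]='A', prepend. Next row=LF[5]=1
  step 5: row=1, L[1]='B', prepend. Next row=LF[1]=2
  step 6: row=2, L[2]='C', prepend. Next row=LF[2]=4
  step 7: row=4, L[4]='a', prepend. Next row=LF[4]=6
Reversed output: aCBAaC$

Answer: aCBAaC$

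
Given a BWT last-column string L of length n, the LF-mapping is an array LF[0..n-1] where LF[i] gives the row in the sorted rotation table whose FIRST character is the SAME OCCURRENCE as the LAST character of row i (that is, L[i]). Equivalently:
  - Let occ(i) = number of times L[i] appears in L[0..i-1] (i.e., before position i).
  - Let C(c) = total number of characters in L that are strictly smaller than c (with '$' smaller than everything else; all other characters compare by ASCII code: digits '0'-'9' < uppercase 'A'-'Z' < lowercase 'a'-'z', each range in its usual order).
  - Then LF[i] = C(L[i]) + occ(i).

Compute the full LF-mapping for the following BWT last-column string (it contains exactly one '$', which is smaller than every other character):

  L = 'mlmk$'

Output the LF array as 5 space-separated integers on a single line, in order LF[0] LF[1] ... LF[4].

Answer: 3 2 4 1 0

Derivation:
Char counts: '$':1, 'k':1, 'l':1, 'm':2
C (first-col start): C('$')=0, C('k')=1, C('l')=2, C('m')=3
L[0]='m': occ=0, LF[0]=C('m')+0=3+0=3
L[1]='l': occ=0, LF[1]=C('l')+0=2+0=2
L[2]='m': occ=1, LF[2]=C('m')+1=3+1=4
L[3]='k': occ=0, LF[3]=C('k')+0=1+0=1
L[4]='$': occ=0, LF[4]=C('$')+0=0+0=0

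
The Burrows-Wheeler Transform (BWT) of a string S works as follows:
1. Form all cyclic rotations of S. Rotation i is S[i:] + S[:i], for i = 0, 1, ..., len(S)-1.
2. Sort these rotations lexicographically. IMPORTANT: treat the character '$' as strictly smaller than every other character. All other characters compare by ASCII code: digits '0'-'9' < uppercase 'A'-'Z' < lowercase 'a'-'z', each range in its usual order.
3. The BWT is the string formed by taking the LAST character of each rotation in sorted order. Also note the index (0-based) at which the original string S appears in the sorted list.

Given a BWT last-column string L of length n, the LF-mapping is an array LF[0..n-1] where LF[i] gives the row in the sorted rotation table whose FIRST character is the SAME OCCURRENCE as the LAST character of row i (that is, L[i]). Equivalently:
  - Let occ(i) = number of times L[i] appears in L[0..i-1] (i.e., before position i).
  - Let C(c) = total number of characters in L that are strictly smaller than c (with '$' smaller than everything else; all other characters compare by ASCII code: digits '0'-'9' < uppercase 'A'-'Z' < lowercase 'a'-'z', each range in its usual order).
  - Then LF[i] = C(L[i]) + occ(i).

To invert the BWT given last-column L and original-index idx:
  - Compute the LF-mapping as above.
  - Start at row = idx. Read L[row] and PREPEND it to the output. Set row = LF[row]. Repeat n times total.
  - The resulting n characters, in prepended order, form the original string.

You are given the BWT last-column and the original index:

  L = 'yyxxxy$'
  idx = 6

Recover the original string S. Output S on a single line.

Answer: yyxxxy$

Derivation:
LF mapping: 4 5 1 2 3 6 0
Walk LF starting at row 6, prepending L[row]:
  step 1: row=6, L[6]='$', prepend. Next row=LF[6]=0
  step 2: row=0, L[0]='y', prepend. Next row=LF[0]=4
  step 3: row=4, L[4]='x', prepend. Next row=LF[4]=3
  step 4: row=3, L[3]='x', prepend. Next row=LF[3]=2
  step 5: row=2, L[2]='x', prepend. Next row=LF[2]=1
  step 6: row=1, L[1]='y', prepend. Next row=LF[1]=5
  step 7: row=5, L[5]='y', prepend. Next row=LF[5]=6
Reversed output: yyxxxy$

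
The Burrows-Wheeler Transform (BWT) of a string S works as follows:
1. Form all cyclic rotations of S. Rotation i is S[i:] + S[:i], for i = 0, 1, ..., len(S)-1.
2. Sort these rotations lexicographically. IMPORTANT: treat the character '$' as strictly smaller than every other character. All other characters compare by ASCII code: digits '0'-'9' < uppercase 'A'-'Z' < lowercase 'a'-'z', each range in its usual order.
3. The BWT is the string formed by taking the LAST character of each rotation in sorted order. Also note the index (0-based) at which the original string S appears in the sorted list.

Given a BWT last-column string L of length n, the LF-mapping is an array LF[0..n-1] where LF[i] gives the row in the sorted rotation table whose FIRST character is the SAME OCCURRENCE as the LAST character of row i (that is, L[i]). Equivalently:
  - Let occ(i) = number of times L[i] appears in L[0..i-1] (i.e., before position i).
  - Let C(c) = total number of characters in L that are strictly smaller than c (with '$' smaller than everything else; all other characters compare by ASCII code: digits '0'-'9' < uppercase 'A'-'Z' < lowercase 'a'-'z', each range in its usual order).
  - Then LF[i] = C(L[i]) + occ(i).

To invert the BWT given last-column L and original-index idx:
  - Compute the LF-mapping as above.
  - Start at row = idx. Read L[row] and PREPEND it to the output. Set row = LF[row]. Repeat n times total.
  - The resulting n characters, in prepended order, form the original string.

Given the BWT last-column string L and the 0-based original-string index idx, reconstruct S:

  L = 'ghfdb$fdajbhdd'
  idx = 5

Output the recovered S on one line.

LF mapping: 10 11 8 4 2 0 9 5 1 13 3 12 6 7
Walk LF starting at row 5, prepending L[row]:
  step 1: row=5, L[5]='$', prepend. Next row=LF[5]=0
  step 2: row=0, L[0]='g', prepend. Next row=LF[0]=10
  step 3: row=10, L[10]='b', prepend. Next row=LF[10]=3
  step 4: row=3, L[3]='d', prepend. Next row=LF[3]=4
  step 5: row=4, L[4]='b', prepend. Next row=LF[4]=2
  step 6: row=2, L[2]='f', prepend. Next row=LF[2]=8
  step 7: row=8, L[8]='a', prepend. Next row=LF[8]=1
  step 8: row=1, L[1]='h', prepend. Next row=LF[1]=11
  step 9: row=11, L[11]='h', prepend. Next row=LF[11]=12
  step 10: row=12, L[12]='d', prepend. Next row=LF[12]=6
  step 11: row=6, L[6]='f', prepend. Next row=LF[6]=9
  step 12: row=9, L[9]='j', prepend. Next row=LF[9]=13
  step 13: row=13, L[13]='d', prepend. Next row=LF[13]=7
  step 14: row=7, L[7]='d', prepend. Next row=LF[7]=5
Reversed output: ddjfdhhafbdbg$

Answer: ddjfdhhafbdbg$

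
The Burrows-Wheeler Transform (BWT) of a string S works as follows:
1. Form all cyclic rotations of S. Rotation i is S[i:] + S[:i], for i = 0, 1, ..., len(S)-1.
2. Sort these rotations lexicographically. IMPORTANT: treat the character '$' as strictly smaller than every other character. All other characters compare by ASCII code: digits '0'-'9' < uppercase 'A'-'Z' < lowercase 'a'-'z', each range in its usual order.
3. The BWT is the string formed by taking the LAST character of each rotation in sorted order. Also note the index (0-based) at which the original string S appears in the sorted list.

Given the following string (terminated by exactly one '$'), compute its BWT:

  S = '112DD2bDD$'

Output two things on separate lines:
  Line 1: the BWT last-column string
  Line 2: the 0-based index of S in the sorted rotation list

All 10 rotations (rotation i = S[i:]+S[:i]):
  rot[0] = 112DD2bDD$
  rot[1] = 12DD2bDD$1
  rot[2] = 2DD2bDD$11
  rot[3] = DD2bDD$112
  rot[4] = D2bDD$112D
  rot[5] = 2bDD$112DD
  rot[6] = bDD$112DD2
  rot[7] = DD$112DD2b
  rot[8] = D$112DD2bD
  rot[9] = $112DD2bDD
Sorted (with $ < everything):
  sorted[0] = $112DD2bDD  (last char: 'D')
  sorted[1] = 112DD2bDD$  (last char: '$')
  sorted[2] = 12DD2bDD$1  (last char: '1')
  sorted[3] = 2DD2bDD$11  (last char: '1')
  sorted[4] = 2bDD$112DD  (last char: 'D')
  sorted[5] = D$112DD2bD  (last char: 'D')
  sorted[6] = D2bDD$112D  (last char: 'D')
  sorted[7] = DD$112DD2b  (last char: 'b')
  sorted[8] = DD2bDD$112  (last char: '2')
  sorted[9] = bDD$112DD2  (last char: '2')
Last column: D$11DDDb22
Original string S is at sorted index 1

Answer: D$11DDDb22
1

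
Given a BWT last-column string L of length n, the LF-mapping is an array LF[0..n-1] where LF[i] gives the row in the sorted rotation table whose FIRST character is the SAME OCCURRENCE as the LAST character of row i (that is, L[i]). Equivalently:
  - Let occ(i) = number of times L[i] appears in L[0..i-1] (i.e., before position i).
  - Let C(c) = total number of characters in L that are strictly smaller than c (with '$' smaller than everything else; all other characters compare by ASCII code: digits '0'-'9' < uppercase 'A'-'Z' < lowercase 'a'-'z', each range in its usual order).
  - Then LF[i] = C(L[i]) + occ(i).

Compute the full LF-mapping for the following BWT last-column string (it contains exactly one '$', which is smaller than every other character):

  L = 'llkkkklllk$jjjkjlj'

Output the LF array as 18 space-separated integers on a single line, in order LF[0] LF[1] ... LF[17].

Char counts: '$':1, 'j':5, 'k':6, 'l':6
C (first-col start): C('$')=0, C('j')=1, C('k')=6, C('l')=12
L[0]='l': occ=0, LF[0]=C('l')+0=12+0=12
L[1]='l': occ=1, LF[1]=C('l')+1=12+1=13
L[2]='k': occ=0, LF[2]=C('k')+0=6+0=6
L[3]='k': occ=1, LF[3]=C('k')+1=6+1=7
L[4]='k': occ=2, LF[4]=C('k')+2=6+2=8
L[5]='k': occ=3, LF[5]=C('k')+3=6+3=9
L[6]='l': occ=2, LF[6]=C('l')+2=12+2=14
L[7]='l': occ=3, LF[7]=C('l')+3=12+3=15
L[8]='l': occ=4, LF[8]=C('l')+4=12+4=16
L[9]='k': occ=4, LF[9]=C('k')+4=6+4=10
L[10]='$': occ=0, LF[10]=C('$')+0=0+0=0
L[11]='j': occ=0, LF[11]=C('j')+0=1+0=1
L[12]='j': occ=1, LF[12]=C('j')+1=1+1=2
L[13]='j': occ=2, LF[13]=C('j')+2=1+2=3
L[14]='k': occ=5, LF[14]=C('k')+5=6+5=11
L[15]='j': occ=3, LF[15]=C('j')+3=1+3=4
L[16]='l': occ=5, LF[16]=C('l')+5=12+5=17
L[17]='j': occ=4, LF[17]=C('j')+4=1+4=5

Answer: 12 13 6 7 8 9 14 15 16 10 0 1 2 3 11 4 17 5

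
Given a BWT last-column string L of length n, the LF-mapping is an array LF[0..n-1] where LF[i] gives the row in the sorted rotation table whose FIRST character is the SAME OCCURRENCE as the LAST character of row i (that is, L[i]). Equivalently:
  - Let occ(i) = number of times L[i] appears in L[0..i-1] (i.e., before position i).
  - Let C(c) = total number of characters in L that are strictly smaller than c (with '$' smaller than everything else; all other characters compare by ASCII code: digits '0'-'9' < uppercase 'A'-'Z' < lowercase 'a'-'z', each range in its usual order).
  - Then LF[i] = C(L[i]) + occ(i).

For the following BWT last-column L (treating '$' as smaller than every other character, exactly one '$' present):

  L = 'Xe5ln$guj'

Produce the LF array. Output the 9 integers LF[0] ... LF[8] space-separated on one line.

Answer: 2 3 1 6 7 0 4 8 5

Derivation:
Char counts: '$':1, '5':1, 'X':1, 'e':1, 'g':1, 'j':1, 'l':1, 'n':1, 'u':1
C (first-col start): C('$')=0, C('5')=1, C('X')=2, C('e')=3, C('g')=4, C('j')=5, C('l')=6, C('n')=7, C('u')=8
L[0]='X': occ=0, LF[0]=C('X')+0=2+0=2
L[1]='e': occ=0, LF[1]=C('e')+0=3+0=3
L[2]='5': occ=0, LF[2]=C('5')+0=1+0=1
L[3]='l': occ=0, LF[3]=C('l')+0=6+0=6
L[4]='n': occ=0, LF[4]=C('n')+0=7+0=7
L[5]='$': occ=0, LF[5]=C('$')+0=0+0=0
L[6]='g': occ=0, LF[6]=C('g')+0=4+0=4
L[7]='u': occ=0, LF[7]=C('u')+0=8+0=8
L[8]='j': occ=0, LF[8]=C('j')+0=5+0=5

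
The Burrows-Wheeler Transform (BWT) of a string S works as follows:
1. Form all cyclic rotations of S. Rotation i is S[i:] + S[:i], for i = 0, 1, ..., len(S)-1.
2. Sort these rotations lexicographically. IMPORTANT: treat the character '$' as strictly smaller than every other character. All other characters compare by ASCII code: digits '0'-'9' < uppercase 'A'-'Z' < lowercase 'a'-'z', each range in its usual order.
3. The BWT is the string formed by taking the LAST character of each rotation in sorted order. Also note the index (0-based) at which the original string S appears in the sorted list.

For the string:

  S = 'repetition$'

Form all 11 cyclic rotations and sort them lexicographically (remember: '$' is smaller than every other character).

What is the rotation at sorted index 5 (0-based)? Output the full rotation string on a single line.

Answer: n$repetitio

Derivation:
All 11 rotations (rotation i = S[i:]+S[:i]):
  rot[0] = repetition$
  rot[1] = epetition$r
  rot[2] = petition$re
  rot[3] = etition$rep
  rot[4] = tition$repe
  rot[5] = ition$repet
  rot[6] = tion$repeti
  rot[7] = ion$repetit
  rot[8] = on$repetiti
  rot[9] = n$repetitio
  rot[10] = $repetition
Sorted (with $ < everything):
  sorted[0] = $repetition
  sorted[1] = epetition$r
  sorted[2] = etition$rep
  sorted[3] = ion$repetit
  sorted[4] = ition$repet
  sorted[5] = n$repetitio
  sorted[6] = on$repetiti
  sorted[7] = petition$re
  sorted[8] = repetition$
  sorted[9] = tion$repeti
  sorted[10] = tition$repe
sorted[5] = n$repetitio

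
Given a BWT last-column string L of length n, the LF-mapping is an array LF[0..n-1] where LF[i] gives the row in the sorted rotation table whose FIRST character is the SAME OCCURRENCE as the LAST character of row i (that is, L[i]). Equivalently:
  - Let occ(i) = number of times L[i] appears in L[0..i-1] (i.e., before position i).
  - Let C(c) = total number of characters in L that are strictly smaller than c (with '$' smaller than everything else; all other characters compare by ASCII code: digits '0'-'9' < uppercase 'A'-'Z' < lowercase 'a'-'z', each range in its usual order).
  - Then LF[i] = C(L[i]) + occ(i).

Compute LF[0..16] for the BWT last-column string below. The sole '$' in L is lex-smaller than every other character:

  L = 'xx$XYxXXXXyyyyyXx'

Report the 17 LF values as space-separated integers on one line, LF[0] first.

Answer: 8 9 0 1 7 10 2 3 4 5 12 13 14 15 16 6 11

Derivation:
Char counts: '$':1, 'X':6, 'Y':1, 'x':4, 'y':5
C (first-col start): C('$')=0, C('X')=1, C('Y')=7, C('x')=8, C('y')=12
L[0]='x': occ=0, LF[0]=C('x')+0=8+0=8
L[1]='x': occ=1, LF[1]=C('x')+1=8+1=9
L[2]='$': occ=0, LF[2]=C('$')+0=0+0=0
L[3]='X': occ=0, LF[3]=C('X')+0=1+0=1
L[4]='Y': occ=0, LF[4]=C('Y')+0=7+0=7
L[5]='x': occ=2, LF[5]=C('x')+2=8+2=10
L[6]='X': occ=1, LF[6]=C('X')+1=1+1=2
L[7]='X': occ=2, LF[7]=C('X')+2=1+2=3
L[8]='X': occ=3, LF[8]=C('X')+3=1+3=4
L[9]='X': occ=4, LF[9]=C('X')+4=1+4=5
L[10]='y': occ=0, LF[10]=C('y')+0=12+0=12
L[11]='y': occ=1, LF[11]=C('y')+1=12+1=13
L[12]='y': occ=2, LF[12]=C('y')+2=12+2=14
L[13]='y': occ=3, LF[13]=C('y')+3=12+3=15
L[14]='y': occ=4, LF[14]=C('y')+4=12+4=16
L[15]='X': occ=5, LF[15]=C('X')+5=1+5=6
L[16]='x': occ=3, LF[16]=C('x')+3=8+3=11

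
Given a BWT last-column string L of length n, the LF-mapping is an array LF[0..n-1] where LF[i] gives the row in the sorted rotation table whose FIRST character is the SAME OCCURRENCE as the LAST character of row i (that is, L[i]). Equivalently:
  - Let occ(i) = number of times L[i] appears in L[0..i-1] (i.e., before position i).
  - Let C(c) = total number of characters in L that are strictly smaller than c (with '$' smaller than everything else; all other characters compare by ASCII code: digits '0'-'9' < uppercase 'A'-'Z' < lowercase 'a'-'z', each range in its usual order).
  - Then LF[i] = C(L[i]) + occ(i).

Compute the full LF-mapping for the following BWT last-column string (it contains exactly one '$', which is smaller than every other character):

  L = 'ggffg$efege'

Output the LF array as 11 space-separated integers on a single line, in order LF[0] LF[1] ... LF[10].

Answer: 7 8 4 5 9 0 1 6 2 10 3

Derivation:
Char counts: '$':1, 'e':3, 'f':3, 'g':4
C (first-col start): C('$')=0, C('e')=1, C('f')=4, C('g')=7
L[0]='g': occ=0, LF[0]=C('g')+0=7+0=7
L[1]='g': occ=1, LF[1]=C('g')+1=7+1=8
L[2]='f': occ=0, LF[2]=C('f')+0=4+0=4
L[3]='f': occ=1, LF[3]=C('f')+1=4+1=5
L[4]='g': occ=2, LF[4]=C('g')+2=7+2=9
L[5]='$': occ=0, LF[5]=C('$')+0=0+0=0
L[6]='e': occ=0, LF[6]=C('e')+0=1+0=1
L[7]='f': occ=2, LF[7]=C('f')+2=4+2=6
L[8]='e': occ=1, LF[8]=C('e')+1=1+1=2
L[9]='g': occ=3, LF[9]=C('g')+3=7+3=10
L[10]='e': occ=2, LF[10]=C('e')+2=1+2=3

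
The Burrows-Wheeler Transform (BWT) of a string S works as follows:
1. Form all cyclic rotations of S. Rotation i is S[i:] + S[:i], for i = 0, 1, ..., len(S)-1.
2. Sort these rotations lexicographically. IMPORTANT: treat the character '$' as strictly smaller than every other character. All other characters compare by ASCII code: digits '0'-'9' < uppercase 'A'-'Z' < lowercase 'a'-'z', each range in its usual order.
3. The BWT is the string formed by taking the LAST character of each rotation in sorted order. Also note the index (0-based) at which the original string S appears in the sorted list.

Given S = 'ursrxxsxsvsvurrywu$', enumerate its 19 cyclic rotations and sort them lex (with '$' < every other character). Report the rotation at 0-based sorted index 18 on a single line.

All 19 rotations (rotation i = S[i:]+S[:i]):
  rot[0] = ursrxxsxsvsvurrywu$
  rot[1] = rsrxxsxsvsvurrywu$u
  rot[2] = srxxsxsvsvurrywu$ur
  rot[3] = rxxsxsvsvurrywu$urs
  rot[4] = xxsxsvsvurrywu$ursr
  rot[5] = xsxsvsvurrywu$ursrx
  rot[6] = sxsvsvurrywu$ursrxx
  rot[7] = xsvsvurrywu$ursrxxs
  rot[8] = svsvurrywu$ursrxxsx
  rot[9] = vsvurrywu$ursrxxsxs
  rot[10] = svurrywu$ursrxxsxsv
  rot[11] = vurrywu$ursrxxsxsvs
  rot[12] = urrywu$ursrxxsxsvsv
  rot[13] = rrywu$ursrxxsxsvsvu
  rot[14] = rywu$ursrxxsxsvsvur
  rot[15] = ywu$ursrxxsxsvsvurr
  rot[16] = wu$ursrxxsxsvsvurry
  rot[17] = u$ursrxxsxsvsvurryw
  rot[18] = $ursrxxsxsvsvurrywu
Sorted (with $ < everything):
  sorted[0] = $ursrxxsxsvsvurrywu
  sorted[1] = rrywu$ursrxxsxsvsvu
  sorted[2] = rsrxxsxsvsvurrywu$u
  sorted[3] = rxxsxsvsvurrywu$urs
  sorted[4] = rywu$ursrxxsxsvsvur
  sorted[5] = srxxsxsvsvurrywu$ur
  sorted[6] = svsvurrywu$ursrxxsx
  sorted[7] = svurrywu$ursrxxsxsv
  sorted[8] = sxsvsvurrywu$ursrxx
  sorted[9] = u$ursrxxsxsvsvurryw
  sorted[10] = urrywu$ursrxxsxsvsv
  sorted[11] = ursrxxsxsvsvurrywu$
  sorted[12] = vsvurrywu$ursrxxsxs
  sorted[13] = vurrywu$ursrxxsxsvs
  sorted[14] = wu$ursrxxsxsvsvurry
  sorted[15] = xsvsvurrywu$ursrxxs
  sorted[16] = xsxsvsvurrywu$ursrx
  sorted[17] = xxsxsvsvurrywu$ursr
  sorted[18] = ywu$ursrxxsxsvsvurr
sorted[18] = ywu$ursrxxsxsvsvurr

Answer: ywu$ursrxxsxsvsvurr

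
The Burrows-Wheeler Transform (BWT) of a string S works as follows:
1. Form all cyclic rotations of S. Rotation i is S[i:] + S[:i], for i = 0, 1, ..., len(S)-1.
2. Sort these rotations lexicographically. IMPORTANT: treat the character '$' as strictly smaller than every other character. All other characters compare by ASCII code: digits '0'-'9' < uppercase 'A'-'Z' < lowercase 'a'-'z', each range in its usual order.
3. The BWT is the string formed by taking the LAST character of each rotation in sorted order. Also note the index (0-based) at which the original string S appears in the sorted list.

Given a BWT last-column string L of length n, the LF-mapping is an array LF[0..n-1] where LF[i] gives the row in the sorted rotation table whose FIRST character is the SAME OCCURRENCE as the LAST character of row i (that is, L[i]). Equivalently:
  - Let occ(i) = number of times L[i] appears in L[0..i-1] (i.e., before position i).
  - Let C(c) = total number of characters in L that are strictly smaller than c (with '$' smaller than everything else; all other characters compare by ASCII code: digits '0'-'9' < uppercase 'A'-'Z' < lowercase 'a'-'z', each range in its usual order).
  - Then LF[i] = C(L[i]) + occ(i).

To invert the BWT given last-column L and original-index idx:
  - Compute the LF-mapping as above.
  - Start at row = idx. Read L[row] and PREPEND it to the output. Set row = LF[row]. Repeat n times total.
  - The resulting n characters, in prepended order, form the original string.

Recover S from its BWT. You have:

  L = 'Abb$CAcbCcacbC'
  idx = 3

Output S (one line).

Answer: CCbACccabcbbA$

Derivation:
LF mapping: 1 7 8 0 3 2 11 9 4 12 6 13 10 5
Walk LF starting at row 3, prepending L[row]:
  step 1: row=3, L[3]='$', prepend. Next row=LF[3]=0
  step 2: row=0, L[0]='A', prepend. Next row=LF[0]=1
  step 3: row=1, L[1]='b', prepend. Next row=LF[1]=7
  step 4: row=7, L[7]='b', prepend. Next row=LF[7]=9
  step 5: row=9, L[9]='c', prepend. Next row=LF[9]=12
  step 6: row=12, L[12]='b', prepend. Next row=LF[12]=10
  step 7: row=10, L[10]='a', prepend. Next row=LF[10]=6
  step 8: row=6, L[6]='c', prepend. Next row=LF[6]=11
  step 9: row=11, L[11]='c', prepend. Next row=LF[11]=13
  step 10: row=13, L[13]='C', prepend. Next row=LF[13]=5
  step 11: row=5, L[5]='A', prepend. Next row=LF[5]=2
  step 12: row=2, L[2]='b', prepend. Next row=LF[2]=8
  step 13: row=8, L[8]='C', prepend. Next row=LF[8]=4
  step 14: row=4, L[4]='C', prepend. Next row=LF[4]=3
Reversed output: CCbACccabcbbA$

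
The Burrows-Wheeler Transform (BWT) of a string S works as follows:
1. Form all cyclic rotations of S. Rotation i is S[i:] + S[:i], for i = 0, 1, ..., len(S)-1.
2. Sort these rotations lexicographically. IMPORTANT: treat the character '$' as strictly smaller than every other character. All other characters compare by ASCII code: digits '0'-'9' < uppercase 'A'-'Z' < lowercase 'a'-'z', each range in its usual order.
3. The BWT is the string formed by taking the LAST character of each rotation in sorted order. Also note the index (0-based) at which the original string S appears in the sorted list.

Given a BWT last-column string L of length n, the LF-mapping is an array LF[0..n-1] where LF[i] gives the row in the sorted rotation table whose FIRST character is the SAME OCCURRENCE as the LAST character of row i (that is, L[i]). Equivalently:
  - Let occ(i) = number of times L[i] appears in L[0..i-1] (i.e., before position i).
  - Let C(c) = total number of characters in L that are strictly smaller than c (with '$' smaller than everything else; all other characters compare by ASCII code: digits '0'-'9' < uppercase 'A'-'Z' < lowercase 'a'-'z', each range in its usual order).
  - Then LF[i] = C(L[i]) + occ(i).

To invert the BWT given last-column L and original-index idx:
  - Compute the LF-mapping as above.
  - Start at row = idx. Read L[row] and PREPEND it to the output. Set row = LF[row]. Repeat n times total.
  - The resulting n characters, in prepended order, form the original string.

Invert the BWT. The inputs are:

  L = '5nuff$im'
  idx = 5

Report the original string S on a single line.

Answer: muffin5$

Derivation:
LF mapping: 1 6 7 2 3 0 4 5
Walk LF starting at row 5, prepending L[row]:
  step 1: row=5, L[5]='$', prepend. Next row=LF[5]=0
  step 2: row=0, L[0]='5', prepend. Next row=LF[0]=1
  step 3: row=1, L[1]='n', prepend. Next row=LF[1]=6
  step 4: row=6, L[6]='i', prepend. Next row=LF[6]=4
  step 5: row=4, L[4]='f', prepend. Next row=LF[4]=3
  step 6: row=3, L[3]='f', prepend. Next row=LF[3]=2
  step 7: row=2, L[2]='u', prepend. Next row=LF[2]=7
  step 8: row=7, L[7]='m', prepend. Next row=LF[7]=5
Reversed output: muffin5$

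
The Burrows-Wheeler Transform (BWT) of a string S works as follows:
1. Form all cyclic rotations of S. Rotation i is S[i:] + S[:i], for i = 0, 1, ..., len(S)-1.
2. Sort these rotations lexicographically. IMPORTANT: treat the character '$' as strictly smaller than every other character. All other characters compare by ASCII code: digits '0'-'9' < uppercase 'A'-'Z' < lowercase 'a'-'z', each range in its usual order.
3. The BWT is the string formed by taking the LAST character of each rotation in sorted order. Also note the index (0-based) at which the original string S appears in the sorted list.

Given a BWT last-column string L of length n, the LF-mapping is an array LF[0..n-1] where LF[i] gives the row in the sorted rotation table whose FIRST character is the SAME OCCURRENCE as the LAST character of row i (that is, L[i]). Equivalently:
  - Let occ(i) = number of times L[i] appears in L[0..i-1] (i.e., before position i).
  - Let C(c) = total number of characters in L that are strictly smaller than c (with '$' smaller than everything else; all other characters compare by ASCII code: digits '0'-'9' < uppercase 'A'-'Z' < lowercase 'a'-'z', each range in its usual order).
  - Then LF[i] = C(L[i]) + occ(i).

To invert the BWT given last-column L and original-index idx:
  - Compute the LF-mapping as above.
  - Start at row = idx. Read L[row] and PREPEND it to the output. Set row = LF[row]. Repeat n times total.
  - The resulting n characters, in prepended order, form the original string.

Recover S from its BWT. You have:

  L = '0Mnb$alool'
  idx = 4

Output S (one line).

LF mapping: 1 2 7 4 0 3 5 8 9 6
Walk LF starting at row 4, prepending L[row]:
  step 1: row=4, L[4]='$', prepend. Next row=LF[4]=0
  step 2: row=0, L[0]='0', prepend. Next row=LF[0]=1
  step 3: row=1, L[1]='M', prepend. Next row=LF[1]=2
  step 4: row=2, L[2]='n', prepend. Next row=LF[2]=7
  step 5: row=7, L[7]='o', prepend. Next row=LF[7]=8
  step 6: row=8, L[8]='o', prepend. Next row=LF[8]=9
  step 7: row=9, L[9]='l', prepend. Next row=LF[9]=6
  step 8: row=6, L[6]='l', prepend. Next row=LF[6]=5
  step 9: row=5, L[5]='a', prepend. Next row=LF[5]=3
  step 10: row=3, L[3]='b', prepend. Next row=LF[3]=4
Reversed output: balloonM0$

Answer: balloonM0$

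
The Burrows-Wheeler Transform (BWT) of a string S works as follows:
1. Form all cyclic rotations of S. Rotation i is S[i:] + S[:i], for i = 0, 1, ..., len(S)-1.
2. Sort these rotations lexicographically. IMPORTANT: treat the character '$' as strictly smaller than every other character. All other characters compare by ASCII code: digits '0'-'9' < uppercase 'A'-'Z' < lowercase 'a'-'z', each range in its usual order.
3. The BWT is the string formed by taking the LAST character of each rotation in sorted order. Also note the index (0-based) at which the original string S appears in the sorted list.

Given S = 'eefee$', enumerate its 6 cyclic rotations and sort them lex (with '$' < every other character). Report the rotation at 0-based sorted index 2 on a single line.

All 6 rotations (rotation i = S[i:]+S[:i]):
  rot[0] = eefee$
  rot[1] = efee$e
  rot[2] = fee$ee
  rot[3] = ee$eef
  rot[4] = e$eefe
  rot[5] = $eefee
Sorted (with $ < everything):
  sorted[0] = $eefee
  sorted[1] = e$eefe
  sorted[2] = ee$eef
  sorted[3] = eefee$
  sorted[4] = efee$e
  sorted[5] = fee$ee
sorted[2] = ee$eef

Answer: ee$eef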